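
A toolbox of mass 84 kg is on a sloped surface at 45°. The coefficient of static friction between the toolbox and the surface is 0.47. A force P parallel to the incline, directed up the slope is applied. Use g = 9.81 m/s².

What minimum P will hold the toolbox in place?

P_min ≈ 309 N

The toolbox tends to slide down (tan θ > μ_s), so at the point of impending slip friction acts up-slope at its limit: f = μ_s N.
P is parallel to the surface, so N = m g cos θ = 583 N.
Along the incline: P + μ_s N = m g sin θ, so P = 583 − 0.47×583 = 309 N.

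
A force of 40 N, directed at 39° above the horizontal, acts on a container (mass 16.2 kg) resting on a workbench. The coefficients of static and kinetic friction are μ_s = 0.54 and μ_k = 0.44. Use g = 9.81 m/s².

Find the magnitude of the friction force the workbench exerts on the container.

Vertical equilibrium gives N = m g − P sin α = 133.7 N.
Horizontally, friction must balance P cos α = 31.09 N.
The static-friction limit is μ_s N = 72.22 N.
31.09 ≤ 72.22 N → static; friction equals the required 31.1 N.

f ≈ 31.1 N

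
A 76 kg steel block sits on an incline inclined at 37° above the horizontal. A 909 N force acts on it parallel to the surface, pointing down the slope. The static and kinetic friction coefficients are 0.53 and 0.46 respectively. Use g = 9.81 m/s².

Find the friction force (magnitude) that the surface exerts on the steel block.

Perpendicular to the surface, N = m g cos θ = 76·9.81·cos 37° = 595.4 N.
For equilibrium along the incline the friction force must supply f = m g sin θ + P = 448.7 + 909 = 1358 N (positive meaning up-slope).
Static friction can supply at most μ_s N = 315.6 N.
|1358| exceeds 315.6 N, so the steel block slips down-slope; friction is kinetic, f = μ_k N = 0.46×595.4 = 274 N.

f ≈ 274 N (up the incline)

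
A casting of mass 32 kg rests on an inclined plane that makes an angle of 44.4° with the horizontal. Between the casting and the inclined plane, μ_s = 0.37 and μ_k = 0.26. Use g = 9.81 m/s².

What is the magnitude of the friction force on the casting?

f ≈ 58.3 N (up the incline)

The normal reaction is N = m g cos θ = 224.3 N.
Along the slope the weight component is m g sin θ = 219.6 N; friction must supply exactly this, acting up-slope.
Maximum static friction available: μ_s N = 0.37 × 224.3 = 82.99 N.
|219.6| exceeds 82.99 N, so the casting slips down-slope; friction is kinetic, f = μ_k N = 0.26×224.3 = 58.3 N.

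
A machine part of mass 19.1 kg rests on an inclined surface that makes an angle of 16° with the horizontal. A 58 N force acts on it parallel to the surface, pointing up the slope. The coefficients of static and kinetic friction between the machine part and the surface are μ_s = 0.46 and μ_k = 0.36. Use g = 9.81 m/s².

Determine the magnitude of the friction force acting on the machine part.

Normal force: N = m g cos θ = 19.1 × 9.81 × cos 16° = 180.1 N.
For equilibrium along the incline the friction force must supply f = m g sin θ − P = 51.65 − 58 = -6.354 N (positive meaning up-slope).
Static friction can supply at most μ_s N = 82.85 N.
Since |-6.354| ≤ 82.85 N, no slip — friction simply equals what equilibrium demands.

f ≈ 6.35 N (down the incline)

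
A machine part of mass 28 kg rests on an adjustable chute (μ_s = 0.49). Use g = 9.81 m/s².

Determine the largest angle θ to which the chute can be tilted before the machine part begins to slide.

At the slip threshold, m g sin θ = μ_s · m g cos θ, so tan θ = μ_s.
θ_max = arctan(0.49) = 26.1°.

θ_max ≈ 26.1°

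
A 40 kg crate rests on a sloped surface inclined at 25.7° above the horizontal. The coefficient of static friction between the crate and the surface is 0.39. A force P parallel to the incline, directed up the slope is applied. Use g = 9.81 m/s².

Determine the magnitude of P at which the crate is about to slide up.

At impending motion up the slope, friction acts down-slope at its limit: f = μ_s N.
P is parallel to the surface, so N = m g cos θ = 354 N.
Along the incline: P = m g sin θ + μ_s N = 170 + 0.39×354 = 308 N.

P ≈ 308 N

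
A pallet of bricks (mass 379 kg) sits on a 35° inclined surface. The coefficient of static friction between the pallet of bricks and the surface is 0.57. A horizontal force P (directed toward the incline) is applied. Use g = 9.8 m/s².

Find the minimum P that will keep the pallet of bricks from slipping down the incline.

P_min ≈ 346 N

The pallet of bricks tends to slide down (tan θ > μ_s), so at the point of impending slip friction acts up-slope at its limit: f = μ_s N.
Perpendicular to the incline: N = m g cos θ + P sin θ.
Along the incline: P cos θ + μ_s N = m g sin θ, i.e. P cos θ + μ_s (m g cos θ + P sin θ) = m g sin θ.
Solving, P (cos θ + μ_s sin θ) = m g (sin θ − μ_s cos θ), so P = 3710×0.1067/1.146 = 346 N.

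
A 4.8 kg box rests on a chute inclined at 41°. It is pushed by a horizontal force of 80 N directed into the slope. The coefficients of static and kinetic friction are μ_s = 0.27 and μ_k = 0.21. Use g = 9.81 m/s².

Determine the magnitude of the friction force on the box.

f ≈ 18.5 N (down the incline)

Resolve perpendicular to the incline: N = m g cos θ + P sin θ = 4.8×9.81×cos 41° + 80×sin 41° = 88.02 N.
Along the incline, the net driving force (taking up-slope positive) is P cos θ − m g sin θ = 60.38 − 30.89 = 29.48 N, so equilibrium requires friction f = -29.48 N (down-slope).
Maximum static friction: μ_s N = 0.27 × 88.02 = 23.77 N.
The required 29.48 N exceeds the static limit, so the box slides up-slope and f = μ_k N = 0.21×88.02 = 18.5 N.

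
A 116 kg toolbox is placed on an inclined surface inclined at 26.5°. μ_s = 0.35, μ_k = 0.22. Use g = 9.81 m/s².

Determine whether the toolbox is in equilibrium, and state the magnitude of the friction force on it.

f ≈ 224 N

N = m g cos θ = 1020 N.
Down-slope weight component: m g sin θ = 508 N.
μ_s N = 356 N.
508 > 356 N, so it slides; kinetic friction f = μ_k N = 0.22×1020 = 224 N.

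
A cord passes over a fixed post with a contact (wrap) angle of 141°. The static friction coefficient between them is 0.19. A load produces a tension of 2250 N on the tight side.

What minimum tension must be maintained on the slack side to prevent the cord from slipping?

T_min ≈ 1410 N

Capstan equation at impending slip: T_tight/T_slack = e^{μβ}.
β = 141° = 2.461 rad; e^{μβ} = e^{0.19×2.461} = 1.596.
T_slack = T_tight / e^{μβ} = 2250 / 1.596 = 1410 N.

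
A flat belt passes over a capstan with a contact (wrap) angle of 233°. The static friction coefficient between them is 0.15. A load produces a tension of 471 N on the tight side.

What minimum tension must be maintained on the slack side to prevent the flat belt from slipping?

T_min ≈ 256 N

Capstan equation at impending slip: T_tight/T_slack = e^{μβ}.
β = 233° = 4.067 rad; e^{μβ} = e^{0.15×4.067} = 1.84.
T_slack = T_tight / e^{μβ} = 471 / 1.84 = 256 N.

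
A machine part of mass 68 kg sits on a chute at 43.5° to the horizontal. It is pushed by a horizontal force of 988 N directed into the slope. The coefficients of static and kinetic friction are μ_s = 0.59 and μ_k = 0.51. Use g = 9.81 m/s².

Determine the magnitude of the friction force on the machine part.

f ≈ 257 N (down the incline)

The horizontal push has a component P sin θ into the surface, so N = m g cos θ + P sin θ = 483.9 + 680.1 = 1164 N.
Along the incline, the net driving force (taking up-slope positive) is P cos θ − m g sin θ = 716.7 − 459.2 = 257.5 N, so equilibrium requires friction f = -257.5 N (down-slope).
Maximum static friction: μ_s N = 0.59 × 1164 = 686.7 N.
|f_req| = 257.5 ≤ 686.7 N → the machine part is in equilibrium; friction equals the required value.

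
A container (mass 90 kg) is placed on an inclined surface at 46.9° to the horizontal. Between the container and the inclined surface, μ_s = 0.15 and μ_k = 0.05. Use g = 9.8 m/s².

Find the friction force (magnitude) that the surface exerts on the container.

f ≈ 30.1 N (up the incline)

Perpendicular to the surface, N = m g cos θ = 90·9.8·cos 46.9° = 602.6 N.
Along the slope the weight component is m g sin θ = 644 N; friction must supply exactly this, acting up-slope.
Maximum static friction available: μ_s N = 0.15 × 602.6 = 90.4 N.
Since |644| > 90.4 N, static friction cannot hold it; the container slides down the incline and kinetic friction applies: f = μ_k N = 0.05 × 602.6 = 30.1 N.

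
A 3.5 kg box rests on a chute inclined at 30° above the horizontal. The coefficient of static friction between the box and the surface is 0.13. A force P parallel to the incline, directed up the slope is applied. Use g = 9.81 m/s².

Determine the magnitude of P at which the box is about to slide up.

P ≈ 21 N

At impending motion up the slope, friction acts down-slope at its limit: f = μ_s N.
P is parallel to the surface, so N = m g cos θ = 29.7 N.
Along the incline: P = m g sin θ + μ_s N = 17.2 + 0.13×29.7 = 21 N.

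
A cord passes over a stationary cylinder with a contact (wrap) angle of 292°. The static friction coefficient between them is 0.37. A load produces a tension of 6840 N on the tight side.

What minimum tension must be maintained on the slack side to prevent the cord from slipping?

T_min ≈ 1040 N

Capstan equation at impending slip: T_tight/T_slack = e^{μβ}.
β = 292° = 5.096 rad; e^{μβ} = e^{0.37×5.096} = 6.591.
T_slack = T_tight / e^{μβ} = 6840 / 6.591 = 1040 N.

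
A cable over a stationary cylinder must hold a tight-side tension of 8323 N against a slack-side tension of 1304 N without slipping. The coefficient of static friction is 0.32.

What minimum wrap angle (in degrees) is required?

T₂/T₁ = e^{μβ} → β = ln(T₂/T₁)/μ.
β = ln(8323/1304)/0.32 = 1.854/0.32 = 5.792 rad.
In degrees: β = 5.792 × 180/π = 332°.

β_min ≈ 332°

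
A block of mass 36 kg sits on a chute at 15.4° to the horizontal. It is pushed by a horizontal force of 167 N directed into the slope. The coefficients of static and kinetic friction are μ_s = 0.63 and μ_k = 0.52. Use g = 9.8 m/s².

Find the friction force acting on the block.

Resolve perpendicular to the incline: N = m g cos θ + P sin θ = 36×9.8×cos 15.4° + 167×sin 15.4° = 384.5 N.
Along the incline, the net driving force (taking up-slope positive) is P cos θ − m g sin θ = 161 − 93.69 = 67.32 N, so equilibrium requires friction f = -67.32 N (down-slope).
The limit of static friction is μ_s N = 242.2 N.
Since 67.32 N is within the 242.2 N limit, the block stays put and friction is exactly 67.3 N.

f ≈ 67.3 N (down the incline)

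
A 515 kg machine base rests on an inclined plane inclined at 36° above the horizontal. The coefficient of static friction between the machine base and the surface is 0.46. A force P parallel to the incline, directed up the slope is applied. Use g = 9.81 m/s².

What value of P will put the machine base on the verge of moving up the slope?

P ≈ 4850 N

At impending motion up the slope, friction acts down-slope at its limit: f = μ_s N.
P is parallel to the surface, so N = m g cos θ = 4090 N.
Along the incline: P = m g sin θ + μ_s N = 2970 + 0.46×4090 = 4850 N.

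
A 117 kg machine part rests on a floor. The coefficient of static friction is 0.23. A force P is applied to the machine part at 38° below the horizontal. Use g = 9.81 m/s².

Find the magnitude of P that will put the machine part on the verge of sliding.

N = m g + P sin α (the push presses the machine part into the floor).
At impending slip, P cos α = μ_s N = μ_s (m g + P sin α).
Solving: P (cos α − μ_s sin α) = μ_s m g → P = 0.23×1150/(cos 38° − 0.23 sin 38°) = 264/0.6464 = 408 N.

P ≈ 408 N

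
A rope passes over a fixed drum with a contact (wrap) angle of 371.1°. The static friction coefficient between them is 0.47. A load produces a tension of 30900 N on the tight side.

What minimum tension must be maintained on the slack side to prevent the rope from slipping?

T_min ≈ 1470 N

Capstan equation at impending slip: T_tight/T_slack = e^{μβ}.
β = 371.1° = 6.477 rad; e^{μβ} = e^{0.47×6.477} = 20.99.
T_slack = T_tight / e^{μβ} = 30900 / 20.99 = 1470 N.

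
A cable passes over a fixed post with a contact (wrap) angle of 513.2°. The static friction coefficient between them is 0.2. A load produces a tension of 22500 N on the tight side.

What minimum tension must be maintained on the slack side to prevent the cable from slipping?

Capstan equation at impending slip: T_tight/T_slack = e^{μβ}.
β = 513.2° = 8.957 rad; e^{μβ} = e^{0.2×8.957} = 5.998.
T_slack = T_tight / e^{μβ} = 22500 / 5.998 = 3750 N.

T_min ≈ 3750 N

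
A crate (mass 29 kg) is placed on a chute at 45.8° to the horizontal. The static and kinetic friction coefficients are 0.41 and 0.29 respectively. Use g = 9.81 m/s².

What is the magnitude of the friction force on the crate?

f ≈ 57.5 N (up the incline)

Normal force: N = m g cos θ = 29 × 9.81 × cos 45.8° = 198.3 N.
Along the slope the weight component is m g sin θ = 204 N; friction must supply exactly this, acting up-slope.
Maximum static friction available: μ_s N = 0.41 × 198.3 = 81.32 N.
Since |204| > 81.32 N, static friction cannot hold it; the crate slides down the incline and kinetic friction applies: f = μ_k N = 0.29 × 198.3 = 57.5 N.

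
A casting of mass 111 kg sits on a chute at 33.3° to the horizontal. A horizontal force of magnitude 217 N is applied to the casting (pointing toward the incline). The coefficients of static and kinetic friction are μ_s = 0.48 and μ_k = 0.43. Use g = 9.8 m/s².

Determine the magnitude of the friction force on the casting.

f ≈ 416 N (up the incline)

The horizontal push has a component P sin θ into the surface, so N = m g cos θ + P sin θ = 909.2 + 119.1 = 1028 N.
Along the incline, the net driving force (taking up-slope positive) is P cos θ − m g sin θ = 181.4 − 597.2 = -415.9 N, so equilibrium requires friction f = 415.9 N (up-slope).
Maximum static friction: μ_s N = 0.48 × 1028 = 493.6 N.
Since 415.9 N is within the 493.6 N limit, the casting stays put and friction is exactly 416 N.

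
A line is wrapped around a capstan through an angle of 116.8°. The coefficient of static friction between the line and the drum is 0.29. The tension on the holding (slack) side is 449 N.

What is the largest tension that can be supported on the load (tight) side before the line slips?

T_max ≈ 811 N

At impending slip the capstan equation gives T₂/T₁ = e^{μβ} with β in radians.
β = 116.8° × π/180 = 2.039 rad.
e^{μβ} = e^{0.29×2.039} = 1.806.
T₂ = T₁ · e^{μβ} = 449 × 1.806 = 811 N.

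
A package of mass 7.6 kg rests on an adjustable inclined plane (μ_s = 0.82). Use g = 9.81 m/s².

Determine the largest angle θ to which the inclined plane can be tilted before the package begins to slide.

θ_max ≈ 39.4°

At the slip threshold, m g sin θ = μ_s · m g cos θ, so tan θ = μ_s.
θ_max = arctan(0.82) = 39.4°.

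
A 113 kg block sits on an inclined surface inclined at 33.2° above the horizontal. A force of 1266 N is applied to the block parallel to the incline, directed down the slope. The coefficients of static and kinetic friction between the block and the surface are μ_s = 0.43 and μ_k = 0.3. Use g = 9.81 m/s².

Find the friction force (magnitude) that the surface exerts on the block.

The normal reaction is N = m g cos θ = 927.6 N.
For equilibrium along the incline the friction force must supply f = m g sin θ + P = 607 + 1266 = 1873 N (positive meaning up-slope).
Maximum static friction available: μ_s N = 0.43 × 927.6 = 398.9 N.
|1873| exceeds 398.9 N, so the block slips down-slope; friction is kinetic, f = μ_k N = 0.3×927.6 = 278 N.

f ≈ 278 N (up the incline)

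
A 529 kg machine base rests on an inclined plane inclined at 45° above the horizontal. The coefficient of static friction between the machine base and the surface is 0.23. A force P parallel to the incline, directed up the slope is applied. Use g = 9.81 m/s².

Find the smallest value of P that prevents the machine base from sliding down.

The machine base tends to slide down (tan θ > μ_s), so at the point of impending slip friction acts up-slope at its limit: f = μ_s N.
P is parallel to the surface, so N = m g cos θ = 3670 N.
Along the incline: P + μ_s N = m g sin θ, so P = 3670 − 0.23×3670 = 2830 N.

P_min ≈ 2830 N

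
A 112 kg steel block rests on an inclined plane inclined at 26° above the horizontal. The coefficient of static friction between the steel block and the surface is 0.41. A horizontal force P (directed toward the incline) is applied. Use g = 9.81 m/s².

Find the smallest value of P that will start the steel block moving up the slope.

P ≈ 1230 N

At impending motion up the slope, friction acts down-slope at its limit: f = μ_s N.
Perpendicular to the incline: N = m g cos θ + P sin θ.
Along the incline: P cos θ = m g sin θ + μ_s N = m g sin θ + μ_s (m g cos θ + P sin θ).
Solving, P (cos θ − μ_s sin θ) = m g (sin θ + μ_s cos θ), so P = 112×9.81×(sin 26° + 0.41 cos 26°)/(cos 26° − 0.41 sin 26°) = 1100×0.8069/0.7191 = 1230 N.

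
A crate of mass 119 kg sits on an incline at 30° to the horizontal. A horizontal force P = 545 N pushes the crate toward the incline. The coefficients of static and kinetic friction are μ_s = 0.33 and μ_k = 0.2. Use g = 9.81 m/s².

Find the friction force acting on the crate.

f ≈ 112 N (up the incline)

Normal direction: N = m g cos θ + P sin θ = 1283 N.
Along the incline, the net driving force (taking up-slope positive) is P cos θ − m g sin θ = 472 − 583.7 = -111.7 N, so equilibrium requires friction f = 111.7 N (up-slope).
Maximum static friction: μ_s N = 0.33 × 1283 = 423.6 N.
|f_req| = 111.7 ≤ 423.6 N → the crate is in equilibrium; friction equals the required value.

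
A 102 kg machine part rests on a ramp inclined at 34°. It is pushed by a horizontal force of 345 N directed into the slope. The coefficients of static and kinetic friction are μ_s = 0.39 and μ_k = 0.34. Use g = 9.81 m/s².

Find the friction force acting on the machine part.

Normal direction: N = m g cos θ + P sin θ = 1022 N.
Along the incline, the net driving force (taking up-slope positive) is P cos θ − m g sin θ = 286 − 559.5 = -273.5 N, so equilibrium requires friction f = 273.5 N (up-slope).
The limit of static friction is μ_s N = 398.8 N.
Since 273.5 N is within the 398.8 N limit, the machine part stays put and friction is exactly 274 N.

f ≈ 274 N (up the incline)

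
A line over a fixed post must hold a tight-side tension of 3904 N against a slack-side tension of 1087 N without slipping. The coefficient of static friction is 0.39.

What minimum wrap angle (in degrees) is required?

β_min ≈ 188°

T₂/T₁ = e^{μβ} → β = ln(T₂/T₁)/μ.
β = ln(3904/1087)/0.39 = 1.279/0.39 = 3.278 rad.
In degrees: β = 3.278 × 180/π = 188°.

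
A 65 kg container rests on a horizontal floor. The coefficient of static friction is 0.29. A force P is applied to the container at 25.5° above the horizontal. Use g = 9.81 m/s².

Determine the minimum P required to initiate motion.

N = m g − P sin α (the pull lifts the container).
At impending slip, P cos α = μ_s N = μ_s (m g − P sin α).
Solving: P (cos α + μ_s sin α) = μ_s m g → P = 0.29×638/(cos 25.5° + 0.29 sin 25.5°) = 185/1.027 = 180 N.

P ≈ 180 N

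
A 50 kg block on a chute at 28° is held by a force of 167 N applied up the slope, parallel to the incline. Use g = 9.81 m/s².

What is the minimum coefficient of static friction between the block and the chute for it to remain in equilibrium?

N = m g cos θ = 433.1 N.
Friction must make up the shortfall along the incline: f = m g sin θ − P = 230.3 − 167 = 63.28 N.
At the threshold f = μ_s N, so μ_s,min = 63.28/433.1 = 0.146.

μ_s,min ≈ 0.146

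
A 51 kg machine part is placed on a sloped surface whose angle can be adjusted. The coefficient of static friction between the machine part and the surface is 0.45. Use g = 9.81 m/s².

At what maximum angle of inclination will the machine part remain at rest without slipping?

θ_max ≈ 24.2°

At the slip threshold, m g sin θ = μ_s · m g cos θ, so tan θ = μ_s.
θ_max = arctan(0.45) = 24.2°.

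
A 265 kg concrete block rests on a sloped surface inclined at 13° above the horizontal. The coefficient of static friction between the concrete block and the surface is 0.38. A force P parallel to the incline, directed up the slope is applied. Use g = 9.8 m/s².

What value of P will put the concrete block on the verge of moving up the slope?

At impending motion up the slope, friction acts down-slope at its limit: f = μ_s N.
P is parallel to the surface, so N = m g cos θ = 2530 N.
Along the incline: P = m g sin θ + μ_s N = 584 + 0.38×2530 = 1550 N.

P ≈ 1550 N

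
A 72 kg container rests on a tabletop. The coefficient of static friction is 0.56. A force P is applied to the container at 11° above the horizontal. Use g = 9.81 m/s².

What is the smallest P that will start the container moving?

P ≈ 363 N

N = m g − P sin α (the pull lifts the container).
At impending slip, P cos α = μ_s N = μ_s (m g − P sin α).
Solving: P (cos α + μ_s sin α) = μ_s m g → P = 0.56×706/(cos 11° + 0.56 sin 11°) = 396/1.088 = 363 N.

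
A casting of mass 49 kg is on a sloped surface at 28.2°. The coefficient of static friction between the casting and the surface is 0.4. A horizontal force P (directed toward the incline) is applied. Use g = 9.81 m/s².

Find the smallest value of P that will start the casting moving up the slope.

At impending motion up the slope, friction acts down-slope at its limit: f = μ_s N.
Perpendicular to the incline: N = m g cos θ + P sin θ.
Along the incline: P cos θ = m g sin θ + μ_s N = m g sin θ + μ_s (m g cos θ + P sin θ).
Solving, P (cos θ − μ_s sin θ) = m g (sin θ + μ_s cos θ), so P = 49×9.81×(sin 28.2° + 0.4 cos 28.2°)/(cos 28.2° − 0.4 sin 28.2°) = 481×0.8251/0.6923 = 573 N.

P ≈ 573 N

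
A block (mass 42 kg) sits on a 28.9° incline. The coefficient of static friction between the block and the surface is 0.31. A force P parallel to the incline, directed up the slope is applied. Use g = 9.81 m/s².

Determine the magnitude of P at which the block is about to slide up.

At impending motion up the slope, friction acts down-slope at its limit: f = μ_s N.
P is parallel to the surface, so N = m g cos θ = 361 N.
Along the incline: P = m g sin θ + μ_s N = 199 + 0.31×361 = 311 N.

P ≈ 311 N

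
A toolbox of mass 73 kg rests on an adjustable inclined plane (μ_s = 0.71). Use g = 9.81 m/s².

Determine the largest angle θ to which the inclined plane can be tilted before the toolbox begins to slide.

At the slip threshold, m g sin θ = μ_s · m g cos θ, so tan θ = μ_s.
θ_max = arctan(0.71) = 35.4°.

θ_max ≈ 35.4°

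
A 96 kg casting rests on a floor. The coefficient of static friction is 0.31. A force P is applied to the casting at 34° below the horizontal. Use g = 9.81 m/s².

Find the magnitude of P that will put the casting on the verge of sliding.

P ≈ 445 N

N = m g + P sin α (the push presses the casting into the floor).
At impending slip, P cos α = μ_s N = μ_s (m g + P sin α).
Solving: P (cos α − μ_s sin α) = μ_s m g → P = 0.31×942/(cos 34° − 0.31 sin 34°) = 292/0.6557 = 445 N.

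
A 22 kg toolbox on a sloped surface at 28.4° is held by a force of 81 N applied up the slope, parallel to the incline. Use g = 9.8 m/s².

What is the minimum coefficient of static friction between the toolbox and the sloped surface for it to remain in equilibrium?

μ_s,min ≈ 0.114

N = m g cos θ = 189.7 N.
Friction must make up the shortfall along the incline: f = m g sin θ − P = 102.5 − 81 = 21.54 N.
At the threshold f = μ_s N, so μ_s,min = 21.54/189.7 = 0.114.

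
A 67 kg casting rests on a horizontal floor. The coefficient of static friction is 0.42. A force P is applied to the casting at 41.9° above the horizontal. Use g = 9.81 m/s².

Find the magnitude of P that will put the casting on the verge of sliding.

P ≈ 269 N

N = m g − P sin α (the pull lifts the casting).
At impending slip, P cos α = μ_s N = μ_s (m g − P sin α).
Solving: P (cos α + μ_s sin α) = μ_s m g → P = 0.42×657/(cos 41.9° + 0.42 sin 41.9°) = 276/1.025 = 269 N.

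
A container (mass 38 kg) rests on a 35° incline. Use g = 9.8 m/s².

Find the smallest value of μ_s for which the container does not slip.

At the slip threshold m g sin θ = μ_s m g cos θ, so μ_s,min = tan θ.
μ_s,min = tan 35° = 0.7.

μ_s,min ≈ 0.7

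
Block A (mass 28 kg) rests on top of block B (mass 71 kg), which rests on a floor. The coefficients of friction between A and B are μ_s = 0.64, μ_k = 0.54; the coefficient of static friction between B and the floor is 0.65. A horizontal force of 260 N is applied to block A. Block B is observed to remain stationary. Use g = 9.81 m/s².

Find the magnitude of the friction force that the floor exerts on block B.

f ≈ 148 N

Normal force at the A–B interface: N₁ = m_A g = 274.7 N.
So the A–B interface can sustain at most μ_s N₁ = 175.8 N of static friction.
P = 260 N exceeds that limit, so A slips over B and the interface friction becomes kinetic: f₁ = μ_k N₁ = 0.54×274.7 = 148 N.
By Newton's third law B feels 148 N forward from A. With B stationary, the floor's static friction on B balances it: f₂ = 148 N (well within μ_s(m_A+m_B)g = 631.3 N).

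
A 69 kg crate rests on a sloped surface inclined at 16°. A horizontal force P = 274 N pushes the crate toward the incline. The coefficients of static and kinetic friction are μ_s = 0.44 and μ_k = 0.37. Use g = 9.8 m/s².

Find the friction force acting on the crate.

Resolve perpendicular to the incline: N = m g cos θ + P sin θ = 69×9.8×cos 16° + 274×sin 16° = 725.5 N.
Parallel to the incline: P cos θ − m g sin θ = 263.4 − 186.4 = 77 N; the friction needed to balance this is 77 N acting down the slope.
Maximum static friction: μ_s N = 0.44 × 725.5 = 319.2 N.
|f_req| = 77 ≤ 319.2 N → the crate is in equilibrium; friction equals the required value.

f ≈ 77 N (down the incline)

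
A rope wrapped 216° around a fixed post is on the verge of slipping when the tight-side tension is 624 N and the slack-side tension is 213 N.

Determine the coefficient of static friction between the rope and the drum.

T₂/T₁ = e^{μβ} → μ = ln(T₂/T₁)/β.
β = 216° = 3.77 rad.
μ = ln(624/213)/3.77 = ln(2.93)/3.77 = 0.285.

μ ≈ 0.285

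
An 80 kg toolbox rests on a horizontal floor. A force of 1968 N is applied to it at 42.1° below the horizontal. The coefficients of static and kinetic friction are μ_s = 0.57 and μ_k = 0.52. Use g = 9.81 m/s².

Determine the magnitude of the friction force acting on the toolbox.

f ≈ 1090 N

N = m g + P sin α = 784.8 + 1968×sin 42.1° = 2104 N.
Horizontally, friction must balance P cos α = 1460 N.
The static-friction limit is μ_s N = 1199 N.
The required friction exceeds μ_s N, so the toolbox moves and f = μ_k N = 1090 N.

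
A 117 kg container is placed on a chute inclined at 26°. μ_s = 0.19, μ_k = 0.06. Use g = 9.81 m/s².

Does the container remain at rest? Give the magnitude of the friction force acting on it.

N = m g cos θ = 1030 N.
Down-slope weight component: m g sin θ = 503 N.
μ_s N = 196 N.
503 > 196 N, so it slides; kinetic friction f = μ_k N = 0.06×1030 = 61.9 N.

f ≈ 61.9 N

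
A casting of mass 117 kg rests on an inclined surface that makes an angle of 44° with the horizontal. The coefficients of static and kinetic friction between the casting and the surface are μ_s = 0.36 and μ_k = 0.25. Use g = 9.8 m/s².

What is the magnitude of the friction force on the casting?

f ≈ 206 N (up the incline)

The normal reaction is N = m g cos θ = 824.8 N.
For equilibrium along the incline, friction must balance the weight component: f = m g sin θ = 796.5 N up the slope.
The static-friction ceiling is μ_s N = 0.36 × 824.8 = 296.9 N.
Since |796.5| > 296.9 N, static friction cannot hold it; the casting slides down the incline and kinetic friction applies: f = μ_k N = 0.25 × 824.8 = 206 N.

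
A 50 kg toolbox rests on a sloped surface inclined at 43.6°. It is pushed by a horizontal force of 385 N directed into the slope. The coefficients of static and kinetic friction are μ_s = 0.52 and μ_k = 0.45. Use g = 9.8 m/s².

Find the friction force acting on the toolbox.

The horizontal push has a component P sin θ into the surface, so N = m g cos θ + P sin θ = 354.8 + 265.5 = 620.3 N.
Along the incline, the net driving force (taking up-slope positive) is P cos θ − m g sin θ = 278.8 − 337.9 = -59.11 N, so equilibrium requires friction f = 59.11 N (up-slope).
Maximum static friction: μ_s N = 0.52 × 620.3 = 322.6 N.
|f_req| = 59.11 ≤ 322.6 N → the toolbox is in equilibrium; friction equals the required value.

f ≈ 59.1 N (up the incline)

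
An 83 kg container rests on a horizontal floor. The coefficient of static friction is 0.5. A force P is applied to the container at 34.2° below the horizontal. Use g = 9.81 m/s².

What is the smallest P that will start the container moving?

P ≈ 746 N

N = m g + P sin α (the push presses the container into the horizontal floor).
At impending slip, P cos α = μ_s N = μ_s (m g + P sin α).
Solving: P (cos α − μ_s sin α) = μ_s m g → P = 0.5×814/(cos 34.2° − 0.5 sin 34.2°) = 407/0.546 = 746 N.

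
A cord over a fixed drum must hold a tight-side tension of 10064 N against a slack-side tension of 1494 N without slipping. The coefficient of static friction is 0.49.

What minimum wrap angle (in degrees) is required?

β_min ≈ 223°

T₂/T₁ = e^{μβ} → β = ln(T₂/T₁)/μ.
β = ln(10064/1494)/0.49 = 1.908/0.49 = 3.893 rad.
In degrees: β = 3.893 × 180/π = 223°.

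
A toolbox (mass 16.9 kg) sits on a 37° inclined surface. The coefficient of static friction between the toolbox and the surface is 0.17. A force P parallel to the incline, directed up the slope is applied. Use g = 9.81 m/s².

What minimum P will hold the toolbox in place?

P_min ≈ 77.3 N

The toolbox tends to slide down (tan θ > μ_s), so at the point of impending slip friction acts up-slope at its limit: f = μ_s N.
P is parallel to the surface, so N = m g cos θ = 132 N.
Along the incline: P + μ_s N = m g sin θ, so P = 99.8 − 0.17×132 = 77.3 N.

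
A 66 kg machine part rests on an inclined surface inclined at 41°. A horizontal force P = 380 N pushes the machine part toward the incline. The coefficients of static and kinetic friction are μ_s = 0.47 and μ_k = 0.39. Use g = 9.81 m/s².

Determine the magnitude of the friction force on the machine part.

Normal direction: N = m g cos θ + P sin θ = 737.9 N.
Parallel to the incline: P cos θ − m g sin θ = 286.8 − 424.8 = -138 N; the friction needed to balance this is 138 N acting up the slope.
Maximum static friction: μ_s N = 0.47 × 737.9 = 346.8 N.
|f_req| = 138 ≤ 346.8 N → the machine part is in equilibrium; friction equals the required value.

f ≈ 138 N (up the incline)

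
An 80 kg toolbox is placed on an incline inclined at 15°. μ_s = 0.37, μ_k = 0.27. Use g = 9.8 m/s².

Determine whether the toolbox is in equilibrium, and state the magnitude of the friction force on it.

N = m g cos θ = 757 N.
Down-slope weight component: m g sin θ = 203 N.
μ_s N = 280 N.
203 ≤ 280 N, so it stays put; friction = 203 N.

f ≈ 203 N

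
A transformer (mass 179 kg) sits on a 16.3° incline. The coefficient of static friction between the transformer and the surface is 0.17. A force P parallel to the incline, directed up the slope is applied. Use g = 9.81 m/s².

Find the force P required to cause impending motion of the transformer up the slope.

P ≈ 779 N

At impending motion up the slope, friction acts down-slope at its limit: f = μ_s N.
P is parallel to the surface, so N = m g cos θ = 1690 N.
Along the incline: P = m g sin θ + μ_s N = 493 + 0.17×1690 = 779 N.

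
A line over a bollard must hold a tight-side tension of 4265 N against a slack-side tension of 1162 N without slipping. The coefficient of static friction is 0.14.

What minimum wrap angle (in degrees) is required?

β_min ≈ 532°

T₂/T₁ = e^{μβ} → β = ln(T₂/T₁)/μ.
β = ln(4265/1162)/0.14 = 1.3/0.14 = 9.288 rad.
In degrees: β = 9.288 × 180/π = 532°.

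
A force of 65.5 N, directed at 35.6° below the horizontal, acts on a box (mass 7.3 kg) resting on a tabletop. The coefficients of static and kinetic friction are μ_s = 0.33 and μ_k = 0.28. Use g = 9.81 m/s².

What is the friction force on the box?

f ≈ 30.7 N

Vertical equilibrium gives N = m g + P sin α = 109.7 N.
Horizontally, friction must balance P cos α = 53.26 N.
μ_s N = 0.33 × 109.7 = 36.21 N.
53.26 > 36.21 N → the box slides; f = μ_k N = 0.28×109.7 = 30.7 N.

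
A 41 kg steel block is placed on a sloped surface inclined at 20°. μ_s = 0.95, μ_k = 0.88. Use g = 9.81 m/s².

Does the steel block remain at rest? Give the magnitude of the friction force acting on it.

N = m g cos θ = 378 N.
Down-slope weight component: m g sin θ = 138 N.
μ_s N = 359 N.
138 ≤ 359 N, so it stays put; friction = 138 N.

f ≈ 138 N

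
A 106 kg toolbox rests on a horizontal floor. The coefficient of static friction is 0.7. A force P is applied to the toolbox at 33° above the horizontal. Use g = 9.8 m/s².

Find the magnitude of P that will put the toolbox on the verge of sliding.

P ≈ 596 N

N = m g − P sin α (the pull lifts the toolbox).
At impending slip, P cos α = μ_s N = μ_s (m g − P sin α).
Solving: P (cos α + μ_s sin α) = μ_s m g → P = 0.7×1040/(cos 33° + 0.7 sin 33°) = 727/1.22 = 596 N.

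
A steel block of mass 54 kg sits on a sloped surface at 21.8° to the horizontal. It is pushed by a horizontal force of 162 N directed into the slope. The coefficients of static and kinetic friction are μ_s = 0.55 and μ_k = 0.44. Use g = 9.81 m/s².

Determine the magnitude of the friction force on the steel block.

f ≈ 46.3 N (up the incline)

Normal direction: N = m g cos θ + P sin θ = 552 N.
Parallel to the incline: P cos θ − m g sin θ = 150.4 − 196.7 = -46.31 N; the friction needed to balance this is 46.31 N acting up the slope.
Maximum static friction: μ_s N = 0.55 × 552 = 303.6 N.
|f_req| = 46.31 ≤ 303.6 N → the steel block is in equilibrium; friction equals the required value.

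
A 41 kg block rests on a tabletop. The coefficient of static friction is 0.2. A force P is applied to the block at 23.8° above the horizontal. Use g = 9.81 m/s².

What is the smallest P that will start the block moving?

N = m g − P sin α (the pull lifts the block).
At impending slip, P cos α = μ_s N = μ_s (m g − P sin α).
Solving: P (cos α + μ_s sin α) = μ_s m g → P = 0.2×402/(cos 23.8° + 0.2 sin 23.8°) = 80.4/0.9957 = 80.8 N.

P ≈ 80.8 N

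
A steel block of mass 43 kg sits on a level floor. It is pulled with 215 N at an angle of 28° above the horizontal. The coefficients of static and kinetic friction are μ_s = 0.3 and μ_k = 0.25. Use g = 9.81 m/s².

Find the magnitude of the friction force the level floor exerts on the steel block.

N = m g − P sin α = 421.8 − 215×sin 28° = 320.9 N.
The horizontal driving force is P cos α = 189.8 N, so equilibrium needs friction f = 189.8 N.
μ_s N = 0.3 × 320.9 = 96.27 N.
The required friction exceeds μ_s N, so the steel block moves and f = μ_k N = 80.2 N.

f ≈ 80.2 N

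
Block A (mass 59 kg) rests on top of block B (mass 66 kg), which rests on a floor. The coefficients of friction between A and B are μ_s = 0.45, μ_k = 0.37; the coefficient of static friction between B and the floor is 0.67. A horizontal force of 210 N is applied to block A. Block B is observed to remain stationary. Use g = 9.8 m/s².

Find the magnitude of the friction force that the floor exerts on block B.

f ≈ 210 N

Normal force at the A–B interface: N₁ = m_A g = 578.2 N.
So the A–B interface can sustain at most μ_s N₁ = 260.2 N of static friction.
P = 210 N is within that limit, so A and B move together (both at rest); the A–B friction is simply f₁ = P = 210 N.
B experiences an equal 210 N forward from A (third law). B is in equilibrium, so the floor supplies f₂ = 210 N of static friction (limit μ_s(m_A+m_B)g = 820.8 N, not exceeded).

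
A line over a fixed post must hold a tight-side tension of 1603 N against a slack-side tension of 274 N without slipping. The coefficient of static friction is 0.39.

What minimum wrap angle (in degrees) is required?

β_min ≈ 260°

T₂/T₁ = e^{μβ} → β = ln(T₂/T₁)/μ.
β = ln(1603/274)/0.39 = 1.767/0.39 = 4.529 rad.
In degrees: β = 4.529 × 180/π = 260°.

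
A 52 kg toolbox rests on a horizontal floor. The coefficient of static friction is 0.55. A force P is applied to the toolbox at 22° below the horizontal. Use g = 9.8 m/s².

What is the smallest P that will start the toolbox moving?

P ≈ 389 N

N = m g + P sin α (the push presses the toolbox into the horizontal floor).
At impending slip, P cos α = μ_s N = μ_s (m g + P sin α).
Solving: P (cos α − μ_s sin α) = μ_s m g → P = 0.55×510/(cos 22° − 0.55 sin 22°) = 280/0.7212 = 389 N.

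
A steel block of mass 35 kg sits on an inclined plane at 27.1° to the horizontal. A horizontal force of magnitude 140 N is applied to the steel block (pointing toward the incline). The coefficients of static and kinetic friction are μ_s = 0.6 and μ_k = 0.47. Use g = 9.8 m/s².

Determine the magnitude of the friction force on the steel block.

Resolve perpendicular to the incline: N = m g cos θ + P sin θ = 35×9.8×cos 27.1° + 140×sin 27.1° = 369.1 N.
Along the incline, the net driving force (taking up-slope positive) is P cos θ − m g sin θ = 124.6 − 156.3 = -31.62 N, so equilibrium requires friction f = 31.62 N (up-slope).
Maximum static friction: μ_s N = 0.6 × 369.1 = 221.5 N.
|f_req| = 31.62 ≤ 221.5 N → the steel block is in equilibrium; friction equals the required value.

f ≈ 31.6 N (up the incline)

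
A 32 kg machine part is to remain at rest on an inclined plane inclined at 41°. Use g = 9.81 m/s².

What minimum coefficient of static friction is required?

μ_s,min ≈ 0.869

At the slip threshold m g sin θ = μ_s m g cos θ, so μ_s,min = tan θ.
μ_s,min = tan 41° = 0.869.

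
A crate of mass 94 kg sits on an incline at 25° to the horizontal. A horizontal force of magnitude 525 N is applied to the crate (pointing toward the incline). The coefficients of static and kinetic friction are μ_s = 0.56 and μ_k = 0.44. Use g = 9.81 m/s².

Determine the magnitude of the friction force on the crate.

Resolve perpendicular to the incline: N = m g cos θ + P sin θ = 94×9.81×cos 25° + 525×sin 25° = 1058 N.
Parallel to the incline: P cos θ − m g sin θ = 475.8 − 389.7 = 86.1 N; the friction needed to balance this is 86.1 N acting down the slope.
The limit of static friction is μ_s N = 592.3 N.
Since 86.1 N is within the 592.3 N limit, the crate stays put and friction is exactly 86.1 N.

f ≈ 86.1 N (down the incline)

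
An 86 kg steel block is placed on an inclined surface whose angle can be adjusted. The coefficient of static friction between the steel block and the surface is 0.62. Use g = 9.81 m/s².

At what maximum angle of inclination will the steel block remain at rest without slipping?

At the slip threshold, m g sin θ = μ_s · m g cos θ, so tan θ = μ_s.
θ_max = arctan(0.62) = 31.8°.

θ_max ≈ 31.8°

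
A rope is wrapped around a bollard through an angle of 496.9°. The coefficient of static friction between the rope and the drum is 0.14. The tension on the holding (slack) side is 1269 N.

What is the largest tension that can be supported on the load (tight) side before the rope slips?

At impending slip the capstan equation gives T₂/T₁ = e^{μβ} with β in radians.
β = 496.9° × π/180 = 8.673 rad.
e^{μβ} = e^{0.14×8.673} = 3.367.
T₂ = T₁ · e^{μβ} = 1269 × 3.367 = 4270 N.

T_max ≈ 4270 N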